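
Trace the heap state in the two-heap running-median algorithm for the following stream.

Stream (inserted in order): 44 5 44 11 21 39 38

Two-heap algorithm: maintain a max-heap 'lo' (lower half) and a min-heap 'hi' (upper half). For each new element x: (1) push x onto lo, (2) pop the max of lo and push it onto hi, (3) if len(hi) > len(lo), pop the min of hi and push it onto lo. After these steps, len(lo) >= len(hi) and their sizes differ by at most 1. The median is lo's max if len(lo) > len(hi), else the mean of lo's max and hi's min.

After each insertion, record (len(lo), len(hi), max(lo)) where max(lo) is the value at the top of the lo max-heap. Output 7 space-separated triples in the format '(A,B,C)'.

Step 1: insert 44 -> lo=[44] hi=[] -> (len(lo)=1, len(hi)=0, max(lo)=44)
Step 2: insert 5 -> lo=[5] hi=[44] -> (len(lo)=1, len(hi)=1, max(lo)=5)
Step 3: insert 44 -> lo=[5, 44] hi=[44] -> (len(lo)=2, len(hi)=1, max(lo)=44)
Step 4: insert 11 -> lo=[5, 11] hi=[44, 44] -> (len(lo)=2, len(hi)=2, max(lo)=11)
Step 5: insert 21 -> lo=[5, 11, 21] hi=[44, 44] -> (len(lo)=3, len(hi)=2, max(lo)=21)
Step 6: insert 39 -> lo=[5, 11, 21] hi=[39, 44, 44] -> (len(lo)=3, len(hi)=3, max(lo)=21)
Step 7: insert 38 -> lo=[5, 11, 21, 38] hi=[39, 44, 44] -> (len(lo)=4, len(hi)=3, max(lo)=38)

Answer: (1,0,44) (1,1,5) (2,1,44) (2,2,11) (3,2,21) (3,3,21) (4,3,38)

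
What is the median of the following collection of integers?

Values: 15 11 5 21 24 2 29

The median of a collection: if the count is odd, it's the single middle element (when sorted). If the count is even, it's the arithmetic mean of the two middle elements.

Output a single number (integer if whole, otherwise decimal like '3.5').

Answer: 15

Derivation:
Step 1: insert 15 -> lo=[15] (size 1, max 15) hi=[] (size 0) -> median=15
Step 2: insert 11 -> lo=[11] (size 1, max 11) hi=[15] (size 1, min 15) -> median=13
Step 3: insert 5 -> lo=[5, 11] (size 2, max 11) hi=[15] (size 1, min 15) -> median=11
Step 4: insert 21 -> lo=[5, 11] (size 2, max 11) hi=[15, 21] (size 2, min 15) -> median=13
Step 5: insert 24 -> lo=[5, 11, 15] (size 3, max 15) hi=[21, 24] (size 2, min 21) -> median=15
Step 6: insert 2 -> lo=[2, 5, 11] (size 3, max 11) hi=[15, 21, 24] (size 3, min 15) -> median=13
Step 7: insert 29 -> lo=[2, 5, 11, 15] (size 4, max 15) hi=[21, 24, 29] (size 3, min 21) -> median=15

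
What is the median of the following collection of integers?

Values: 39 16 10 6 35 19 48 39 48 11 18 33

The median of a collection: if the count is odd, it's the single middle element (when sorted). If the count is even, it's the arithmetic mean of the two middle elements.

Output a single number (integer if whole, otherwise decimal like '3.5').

Step 1: insert 39 -> lo=[39] (size 1, max 39) hi=[] (size 0) -> median=39
Step 2: insert 16 -> lo=[16] (size 1, max 16) hi=[39] (size 1, min 39) -> median=27.5
Step 3: insert 10 -> lo=[10, 16] (size 2, max 16) hi=[39] (size 1, min 39) -> median=16
Step 4: insert 6 -> lo=[6, 10] (size 2, max 10) hi=[16, 39] (size 2, min 16) -> median=13
Step 5: insert 35 -> lo=[6, 10, 16] (size 3, max 16) hi=[35, 39] (size 2, min 35) -> median=16
Step 6: insert 19 -> lo=[6, 10, 16] (size 3, max 16) hi=[19, 35, 39] (size 3, min 19) -> median=17.5
Step 7: insert 48 -> lo=[6, 10, 16, 19] (size 4, max 19) hi=[35, 39, 48] (size 3, min 35) -> median=19
Step 8: insert 39 -> lo=[6, 10, 16, 19] (size 4, max 19) hi=[35, 39, 39, 48] (size 4, min 35) -> median=27
Step 9: insert 48 -> lo=[6, 10, 16, 19, 35] (size 5, max 35) hi=[39, 39, 48, 48] (size 4, min 39) -> median=35
Step 10: insert 11 -> lo=[6, 10, 11, 16, 19] (size 5, max 19) hi=[35, 39, 39, 48, 48] (size 5, min 35) -> median=27
Step 11: insert 18 -> lo=[6, 10, 11, 16, 18, 19] (size 6, max 19) hi=[35, 39, 39, 48, 48] (size 5, min 35) -> median=19
Step 12: insert 33 -> lo=[6, 10, 11, 16, 18, 19] (size 6, max 19) hi=[33, 35, 39, 39, 48, 48] (size 6, min 33) -> median=26

Answer: 26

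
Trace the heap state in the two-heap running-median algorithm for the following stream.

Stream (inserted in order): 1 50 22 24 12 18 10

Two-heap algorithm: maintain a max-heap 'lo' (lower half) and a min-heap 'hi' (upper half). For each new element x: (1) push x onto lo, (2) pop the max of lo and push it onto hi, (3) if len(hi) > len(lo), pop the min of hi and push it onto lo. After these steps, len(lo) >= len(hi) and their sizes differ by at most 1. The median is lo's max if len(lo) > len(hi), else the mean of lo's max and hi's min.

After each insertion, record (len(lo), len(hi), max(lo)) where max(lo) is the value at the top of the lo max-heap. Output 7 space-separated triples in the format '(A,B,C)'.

Step 1: insert 1 -> lo=[1] hi=[] -> (len(lo)=1, len(hi)=0, max(lo)=1)
Step 2: insert 50 -> lo=[1] hi=[50] -> (len(lo)=1, len(hi)=1, max(lo)=1)
Step 3: insert 22 -> lo=[1, 22] hi=[50] -> (len(lo)=2, len(hi)=1, max(lo)=22)
Step 4: insert 24 -> lo=[1, 22] hi=[24, 50] -> (len(lo)=2, len(hi)=2, max(lo)=22)
Step 5: insert 12 -> lo=[1, 12, 22] hi=[24, 50] -> (len(lo)=3, len(hi)=2, max(lo)=22)
Step 6: insert 18 -> lo=[1, 12, 18] hi=[22, 24, 50] -> (len(lo)=3, len(hi)=3, max(lo)=18)
Step 7: insert 10 -> lo=[1, 10, 12, 18] hi=[22, 24, 50] -> (len(lo)=4, len(hi)=3, max(lo)=18)

Answer: (1,0,1) (1,1,1) (2,1,22) (2,2,22) (3,2,22) (3,3,18) (4,3,18)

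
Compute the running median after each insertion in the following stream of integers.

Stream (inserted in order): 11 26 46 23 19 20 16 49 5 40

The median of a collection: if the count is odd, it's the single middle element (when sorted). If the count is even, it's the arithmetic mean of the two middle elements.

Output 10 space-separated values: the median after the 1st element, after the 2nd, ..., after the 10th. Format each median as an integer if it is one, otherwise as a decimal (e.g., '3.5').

Step 1: insert 11 -> lo=[11] (size 1, max 11) hi=[] (size 0) -> median=11
Step 2: insert 26 -> lo=[11] (size 1, max 11) hi=[26] (size 1, min 26) -> median=18.5
Step 3: insert 46 -> lo=[11, 26] (size 2, max 26) hi=[46] (size 1, min 46) -> median=26
Step 4: insert 23 -> lo=[11, 23] (size 2, max 23) hi=[26, 46] (size 2, min 26) -> median=24.5
Step 5: insert 19 -> lo=[11, 19, 23] (size 3, max 23) hi=[26, 46] (size 2, min 26) -> median=23
Step 6: insert 20 -> lo=[11, 19, 20] (size 3, max 20) hi=[23, 26, 46] (size 3, min 23) -> median=21.5
Step 7: insert 16 -> lo=[11, 16, 19, 20] (size 4, max 20) hi=[23, 26, 46] (size 3, min 23) -> median=20
Step 8: insert 49 -> lo=[11, 16, 19, 20] (size 4, max 20) hi=[23, 26, 46, 49] (size 4, min 23) -> median=21.5
Step 9: insert 5 -> lo=[5, 11, 16, 19, 20] (size 5, max 20) hi=[23, 26, 46, 49] (size 4, min 23) -> median=20
Step 10: insert 40 -> lo=[5, 11, 16, 19, 20] (size 5, max 20) hi=[23, 26, 40, 46, 49] (size 5, min 23) -> median=21.5

Answer: 11 18.5 26 24.5 23 21.5 20 21.5 20 21.5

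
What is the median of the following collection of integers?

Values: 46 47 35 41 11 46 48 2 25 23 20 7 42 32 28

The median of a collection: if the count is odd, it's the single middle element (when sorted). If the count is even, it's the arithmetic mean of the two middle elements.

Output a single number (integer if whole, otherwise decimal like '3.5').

Step 1: insert 46 -> lo=[46] (size 1, max 46) hi=[] (size 0) -> median=46
Step 2: insert 47 -> lo=[46] (size 1, max 46) hi=[47] (size 1, min 47) -> median=46.5
Step 3: insert 35 -> lo=[35, 46] (size 2, max 46) hi=[47] (size 1, min 47) -> median=46
Step 4: insert 41 -> lo=[35, 41] (size 2, max 41) hi=[46, 47] (size 2, min 46) -> median=43.5
Step 5: insert 11 -> lo=[11, 35, 41] (size 3, max 41) hi=[46, 47] (size 2, min 46) -> median=41
Step 6: insert 46 -> lo=[11, 35, 41] (size 3, max 41) hi=[46, 46, 47] (size 3, min 46) -> median=43.5
Step 7: insert 48 -> lo=[11, 35, 41, 46] (size 4, max 46) hi=[46, 47, 48] (size 3, min 46) -> median=46
Step 8: insert 2 -> lo=[2, 11, 35, 41] (size 4, max 41) hi=[46, 46, 47, 48] (size 4, min 46) -> median=43.5
Step 9: insert 25 -> lo=[2, 11, 25, 35, 41] (size 5, max 41) hi=[46, 46, 47, 48] (size 4, min 46) -> median=41
Step 10: insert 23 -> lo=[2, 11, 23, 25, 35] (size 5, max 35) hi=[41, 46, 46, 47, 48] (size 5, min 41) -> median=38
Step 11: insert 20 -> lo=[2, 11, 20, 23, 25, 35] (size 6, max 35) hi=[41, 46, 46, 47, 48] (size 5, min 41) -> median=35
Step 12: insert 7 -> lo=[2, 7, 11, 20, 23, 25] (size 6, max 25) hi=[35, 41, 46, 46, 47, 48] (size 6, min 35) -> median=30
Step 13: insert 42 -> lo=[2, 7, 11, 20, 23, 25, 35] (size 7, max 35) hi=[41, 42, 46, 46, 47, 48] (size 6, min 41) -> median=35
Step 14: insert 32 -> lo=[2, 7, 11, 20, 23, 25, 32] (size 7, max 32) hi=[35, 41, 42, 46, 46, 47, 48] (size 7, min 35) -> median=33.5
Step 15: insert 28 -> lo=[2, 7, 11, 20, 23, 25, 28, 32] (size 8, max 32) hi=[35, 41, 42, 46, 46, 47, 48] (size 7, min 35) -> median=32

Answer: 32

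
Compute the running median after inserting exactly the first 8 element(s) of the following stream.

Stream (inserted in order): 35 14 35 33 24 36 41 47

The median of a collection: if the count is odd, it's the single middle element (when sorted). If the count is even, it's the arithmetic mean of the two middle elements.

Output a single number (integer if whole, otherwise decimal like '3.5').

Answer: 35

Derivation:
Step 1: insert 35 -> lo=[35] (size 1, max 35) hi=[] (size 0) -> median=35
Step 2: insert 14 -> lo=[14] (size 1, max 14) hi=[35] (size 1, min 35) -> median=24.5
Step 3: insert 35 -> lo=[14, 35] (size 2, max 35) hi=[35] (size 1, min 35) -> median=35
Step 4: insert 33 -> lo=[14, 33] (size 2, max 33) hi=[35, 35] (size 2, min 35) -> median=34
Step 5: insert 24 -> lo=[14, 24, 33] (size 3, max 33) hi=[35, 35] (size 2, min 35) -> median=33
Step 6: insert 36 -> lo=[14, 24, 33] (size 3, max 33) hi=[35, 35, 36] (size 3, min 35) -> median=34
Step 7: insert 41 -> lo=[14, 24, 33, 35] (size 4, max 35) hi=[35, 36, 41] (size 3, min 35) -> median=35
Step 8: insert 47 -> lo=[14, 24, 33, 35] (size 4, max 35) hi=[35, 36, 41, 47] (size 4, min 35) -> median=35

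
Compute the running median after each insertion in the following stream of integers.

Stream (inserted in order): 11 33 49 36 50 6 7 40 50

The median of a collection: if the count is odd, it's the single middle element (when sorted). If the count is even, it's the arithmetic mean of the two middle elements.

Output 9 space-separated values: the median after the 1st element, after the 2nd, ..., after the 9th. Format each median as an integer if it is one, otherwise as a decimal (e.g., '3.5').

Step 1: insert 11 -> lo=[11] (size 1, max 11) hi=[] (size 0) -> median=11
Step 2: insert 33 -> lo=[11] (size 1, max 11) hi=[33] (size 1, min 33) -> median=22
Step 3: insert 49 -> lo=[11, 33] (size 2, max 33) hi=[49] (size 1, min 49) -> median=33
Step 4: insert 36 -> lo=[11, 33] (size 2, max 33) hi=[36, 49] (size 2, min 36) -> median=34.5
Step 5: insert 50 -> lo=[11, 33, 36] (size 3, max 36) hi=[49, 50] (size 2, min 49) -> median=36
Step 6: insert 6 -> lo=[6, 11, 33] (size 3, max 33) hi=[36, 49, 50] (size 3, min 36) -> median=34.5
Step 7: insert 7 -> lo=[6, 7, 11, 33] (size 4, max 33) hi=[36, 49, 50] (size 3, min 36) -> median=33
Step 8: insert 40 -> lo=[6, 7, 11, 33] (size 4, max 33) hi=[36, 40, 49, 50] (size 4, min 36) -> median=34.5
Step 9: insert 50 -> lo=[6, 7, 11, 33, 36] (size 5, max 36) hi=[40, 49, 50, 50] (size 4, min 40) -> median=36

Answer: 11 22 33 34.5 36 34.5 33 34.5 36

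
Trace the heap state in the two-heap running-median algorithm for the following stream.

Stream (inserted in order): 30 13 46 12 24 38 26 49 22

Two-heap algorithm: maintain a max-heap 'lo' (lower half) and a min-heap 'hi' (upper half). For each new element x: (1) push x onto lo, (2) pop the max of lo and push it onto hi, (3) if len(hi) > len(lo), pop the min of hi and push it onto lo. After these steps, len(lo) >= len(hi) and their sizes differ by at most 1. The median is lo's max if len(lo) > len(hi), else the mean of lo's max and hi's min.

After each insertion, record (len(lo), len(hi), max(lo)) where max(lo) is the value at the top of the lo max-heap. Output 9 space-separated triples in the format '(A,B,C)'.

Answer: (1,0,30) (1,1,13) (2,1,30) (2,2,13) (3,2,24) (3,3,24) (4,3,26) (4,4,26) (5,4,26)

Derivation:
Step 1: insert 30 -> lo=[30] hi=[] -> (len(lo)=1, len(hi)=0, max(lo)=30)
Step 2: insert 13 -> lo=[13] hi=[30] -> (len(lo)=1, len(hi)=1, max(lo)=13)
Step 3: insert 46 -> lo=[13, 30] hi=[46] -> (len(lo)=2, len(hi)=1, max(lo)=30)
Step 4: insert 12 -> lo=[12, 13] hi=[30, 46] -> (len(lo)=2, len(hi)=2, max(lo)=13)
Step 5: insert 24 -> lo=[12, 13, 24] hi=[30, 46] -> (len(lo)=3, len(hi)=2, max(lo)=24)
Step 6: insert 38 -> lo=[12, 13, 24] hi=[30, 38, 46] -> (len(lo)=3, len(hi)=3, max(lo)=24)
Step 7: insert 26 -> lo=[12, 13, 24, 26] hi=[30, 38, 46] -> (len(lo)=4, len(hi)=3, max(lo)=26)
Step 8: insert 49 -> lo=[12, 13, 24, 26] hi=[30, 38, 46, 49] -> (len(lo)=4, len(hi)=4, max(lo)=26)
Step 9: insert 22 -> lo=[12, 13, 22, 24, 26] hi=[30, 38, 46, 49] -> (len(lo)=5, len(hi)=4, max(lo)=26)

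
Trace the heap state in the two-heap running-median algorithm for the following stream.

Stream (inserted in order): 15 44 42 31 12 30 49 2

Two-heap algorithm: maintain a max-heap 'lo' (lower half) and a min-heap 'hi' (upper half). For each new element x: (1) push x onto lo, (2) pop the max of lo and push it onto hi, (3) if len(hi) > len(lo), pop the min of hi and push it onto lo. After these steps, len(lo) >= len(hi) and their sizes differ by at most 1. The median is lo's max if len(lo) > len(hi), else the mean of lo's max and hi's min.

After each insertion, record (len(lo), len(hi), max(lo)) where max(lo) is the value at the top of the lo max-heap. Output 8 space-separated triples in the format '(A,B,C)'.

Answer: (1,0,15) (1,1,15) (2,1,42) (2,2,31) (3,2,31) (3,3,30) (4,3,31) (4,4,30)

Derivation:
Step 1: insert 15 -> lo=[15] hi=[] -> (len(lo)=1, len(hi)=0, max(lo)=15)
Step 2: insert 44 -> lo=[15] hi=[44] -> (len(lo)=1, len(hi)=1, max(lo)=15)
Step 3: insert 42 -> lo=[15, 42] hi=[44] -> (len(lo)=2, len(hi)=1, max(lo)=42)
Step 4: insert 31 -> lo=[15, 31] hi=[42, 44] -> (len(lo)=2, len(hi)=2, max(lo)=31)
Step 5: insert 12 -> lo=[12, 15, 31] hi=[42, 44] -> (len(lo)=3, len(hi)=2, max(lo)=31)
Step 6: insert 30 -> lo=[12, 15, 30] hi=[31, 42, 44] -> (len(lo)=3, len(hi)=3, max(lo)=30)
Step 7: insert 49 -> lo=[12, 15, 30, 31] hi=[42, 44, 49] -> (len(lo)=4, len(hi)=3, max(lo)=31)
Step 8: insert 2 -> lo=[2, 12, 15, 30] hi=[31, 42, 44, 49] -> (len(lo)=4, len(hi)=4, max(lo)=30)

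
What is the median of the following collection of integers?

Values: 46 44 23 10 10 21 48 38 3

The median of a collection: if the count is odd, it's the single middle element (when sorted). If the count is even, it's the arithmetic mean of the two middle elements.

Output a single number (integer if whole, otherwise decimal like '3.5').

Answer: 23

Derivation:
Step 1: insert 46 -> lo=[46] (size 1, max 46) hi=[] (size 0) -> median=46
Step 2: insert 44 -> lo=[44] (size 1, max 44) hi=[46] (size 1, min 46) -> median=45
Step 3: insert 23 -> lo=[23, 44] (size 2, max 44) hi=[46] (size 1, min 46) -> median=44
Step 4: insert 10 -> lo=[10, 23] (size 2, max 23) hi=[44, 46] (size 2, min 44) -> median=33.5
Step 5: insert 10 -> lo=[10, 10, 23] (size 3, max 23) hi=[44, 46] (size 2, min 44) -> median=23
Step 6: insert 21 -> lo=[10, 10, 21] (size 3, max 21) hi=[23, 44, 46] (size 3, min 23) -> median=22
Step 7: insert 48 -> lo=[10, 10, 21, 23] (size 4, max 23) hi=[44, 46, 48] (size 3, min 44) -> median=23
Step 8: insert 38 -> lo=[10, 10, 21, 23] (size 4, max 23) hi=[38, 44, 46, 48] (size 4, min 38) -> median=30.5
Step 9: insert 3 -> lo=[3, 10, 10, 21, 23] (size 5, max 23) hi=[38, 44, 46, 48] (size 4, min 38) -> median=23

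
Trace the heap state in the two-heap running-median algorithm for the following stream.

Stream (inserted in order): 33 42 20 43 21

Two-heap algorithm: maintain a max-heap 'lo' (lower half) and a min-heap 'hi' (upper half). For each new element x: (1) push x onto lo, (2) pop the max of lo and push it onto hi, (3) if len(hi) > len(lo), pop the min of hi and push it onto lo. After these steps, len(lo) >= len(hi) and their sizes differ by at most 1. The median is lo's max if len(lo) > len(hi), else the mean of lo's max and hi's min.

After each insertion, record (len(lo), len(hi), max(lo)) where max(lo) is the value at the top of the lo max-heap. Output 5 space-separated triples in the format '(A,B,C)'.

Step 1: insert 33 -> lo=[33] hi=[] -> (len(lo)=1, len(hi)=0, max(lo)=33)
Step 2: insert 42 -> lo=[33] hi=[42] -> (len(lo)=1, len(hi)=1, max(lo)=33)
Step 3: insert 20 -> lo=[20, 33] hi=[42] -> (len(lo)=2, len(hi)=1, max(lo)=33)
Step 4: insert 43 -> lo=[20, 33] hi=[42, 43] -> (len(lo)=2, len(hi)=2, max(lo)=33)
Step 5: insert 21 -> lo=[20, 21, 33] hi=[42, 43] -> (len(lo)=3, len(hi)=2, max(lo)=33)

Answer: (1,0,33) (1,1,33) (2,1,33) (2,2,33) (3,2,33)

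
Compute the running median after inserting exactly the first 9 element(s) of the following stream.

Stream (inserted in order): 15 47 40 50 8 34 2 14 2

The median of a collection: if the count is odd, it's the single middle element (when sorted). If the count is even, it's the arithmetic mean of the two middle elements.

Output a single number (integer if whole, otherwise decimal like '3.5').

Answer: 15

Derivation:
Step 1: insert 15 -> lo=[15] (size 1, max 15) hi=[] (size 0) -> median=15
Step 2: insert 47 -> lo=[15] (size 1, max 15) hi=[47] (size 1, min 47) -> median=31
Step 3: insert 40 -> lo=[15, 40] (size 2, max 40) hi=[47] (size 1, min 47) -> median=40
Step 4: insert 50 -> lo=[15, 40] (size 2, max 40) hi=[47, 50] (size 2, min 47) -> median=43.5
Step 5: insert 8 -> lo=[8, 15, 40] (size 3, max 40) hi=[47, 50] (size 2, min 47) -> median=40
Step 6: insert 34 -> lo=[8, 15, 34] (size 3, max 34) hi=[40, 47, 50] (size 3, min 40) -> median=37
Step 7: insert 2 -> lo=[2, 8, 15, 34] (size 4, max 34) hi=[40, 47, 50] (size 3, min 40) -> median=34
Step 8: insert 14 -> lo=[2, 8, 14, 15] (size 4, max 15) hi=[34, 40, 47, 50] (size 4, min 34) -> median=24.5
Step 9: insert 2 -> lo=[2, 2, 8, 14, 15] (size 5, max 15) hi=[34, 40, 47, 50] (size 4, min 34) -> median=15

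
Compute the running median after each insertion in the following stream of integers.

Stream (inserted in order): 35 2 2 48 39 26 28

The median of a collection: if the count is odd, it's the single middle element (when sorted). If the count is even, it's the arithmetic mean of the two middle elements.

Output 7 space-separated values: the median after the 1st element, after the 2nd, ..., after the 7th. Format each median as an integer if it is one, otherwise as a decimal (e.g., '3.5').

Step 1: insert 35 -> lo=[35] (size 1, max 35) hi=[] (size 0) -> median=35
Step 2: insert 2 -> lo=[2] (size 1, max 2) hi=[35] (size 1, min 35) -> median=18.5
Step 3: insert 2 -> lo=[2, 2] (size 2, max 2) hi=[35] (size 1, min 35) -> median=2
Step 4: insert 48 -> lo=[2, 2] (size 2, max 2) hi=[35, 48] (size 2, min 35) -> median=18.5
Step 5: insert 39 -> lo=[2, 2, 35] (size 3, max 35) hi=[39, 48] (size 2, min 39) -> median=35
Step 6: insert 26 -> lo=[2, 2, 26] (size 3, max 26) hi=[35, 39, 48] (size 3, min 35) -> median=30.5
Step 7: insert 28 -> lo=[2, 2, 26, 28] (size 4, max 28) hi=[35, 39, 48] (size 3, min 35) -> median=28

Answer: 35 18.5 2 18.5 35 30.5 28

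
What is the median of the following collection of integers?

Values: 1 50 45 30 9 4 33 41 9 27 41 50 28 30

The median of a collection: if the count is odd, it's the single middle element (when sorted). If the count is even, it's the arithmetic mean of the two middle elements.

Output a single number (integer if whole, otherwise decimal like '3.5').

Answer: 30

Derivation:
Step 1: insert 1 -> lo=[1] (size 1, max 1) hi=[] (size 0) -> median=1
Step 2: insert 50 -> lo=[1] (size 1, max 1) hi=[50] (size 1, min 50) -> median=25.5
Step 3: insert 45 -> lo=[1, 45] (size 2, max 45) hi=[50] (size 1, min 50) -> median=45
Step 4: insert 30 -> lo=[1, 30] (size 2, max 30) hi=[45, 50] (size 2, min 45) -> median=37.5
Step 5: insert 9 -> lo=[1, 9, 30] (size 3, max 30) hi=[45, 50] (size 2, min 45) -> median=30
Step 6: insert 4 -> lo=[1, 4, 9] (size 3, max 9) hi=[30, 45, 50] (size 3, min 30) -> median=19.5
Step 7: insert 33 -> lo=[1, 4, 9, 30] (size 4, max 30) hi=[33, 45, 50] (size 3, min 33) -> median=30
Step 8: insert 41 -> lo=[1, 4, 9, 30] (size 4, max 30) hi=[33, 41, 45, 50] (size 4, min 33) -> median=31.5
Step 9: insert 9 -> lo=[1, 4, 9, 9, 30] (size 5, max 30) hi=[33, 41, 45, 50] (size 4, min 33) -> median=30
Step 10: insert 27 -> lo=[1, 4, 9, 9, 27] (size 5, max 27) hi=[30, 33, 41, 45, 50] (size 5, min 30) -> median=28.5
Step 11: insert 41 -> lo=[1, 4, 9, 9, 27, 30] (size 6, max 30) hi=[33, 41, 41, 45, 50] (size 5, min 33) -> median=30
Step 12: insert 50 -> lo=[1, 4, 9, 9, 27, 30] (size 6, max 30) hi=[33, 41, 41, 45, 50, 50] (size 6, min 33) -> median=31.5
Step 13: insert 28 -> lo=[1, 4, 9, 9, 27, 28, 30] (size 7, max 30) hi=[33, 41, 41, 45, 50, 50] (size 6, min 33) -> median=30
Step 14: insert 30 -> lo=[1, 4, 9, 9, 27, 28, 30] (size 7, max 30) hi=[30, 33, 41, 41, 45, 50, 50] (size 7, min 30) -> median=30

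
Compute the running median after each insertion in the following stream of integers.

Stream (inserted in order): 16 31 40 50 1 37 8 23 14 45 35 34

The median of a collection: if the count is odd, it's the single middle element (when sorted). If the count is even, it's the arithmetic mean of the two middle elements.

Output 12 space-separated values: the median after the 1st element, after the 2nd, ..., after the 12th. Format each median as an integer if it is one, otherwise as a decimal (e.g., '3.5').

Step 1: insert 16 -> lo=[16] (size 1, max 16) hi=[] (size 0) -> median=16
Step 2: insert 31 -> lo=[16] (size 1, max 16) hi=[31] (size 1, min 31) -> median=23.5
Step 3: insert 40 -> lo=[16, 31] (size 2, max 31) hi=[40] (size 1, min 40) -> median=31
Step 4: insert 50 -> lo=[16, 31] (size 2, max 31) hi=[40, 50] (size 2, min 40) -> median=35.5
Step 5: insert 1 -> lo=[1, 16, 31] (size 3, max 31) hi=[40, 50] (size 2, min 40) -> median=31
Step 6: insert 37 -> lo=[1, 16, 31] (size 3, max 31) hi=[37, 40, 50] (size 3, min 37) -> median=34
Step 7: insert 8 -> lo=[1, 8, 16, 31] (size 4, max 31) hi=[37, 40, 50] (size 3, min 37) -> median=31
Step 8: insert 23 -> lo=[1, 8, 16, 23] (size 4, max 23) hi=[31, 37, 40, 50] (size 4, min 31) -> median=27
Step 9: insert 14 -> lo=[1, 8, 14, 16, 23] (size 5, max 23) hi=[31, 37, 40, 50] (size 4, min 31) -> median=23
Step 10: insert 45 -> lo=[1, 8, 14, 16, 23] (size 5, max 23) hi=[31, 37, 40, 45, 50] (size 5, min 31) -> median=27
Step 11: insert 35 -> lo=[1, 8, 14, 16, 23, 31] (size 6, max 31) hi=[35, 37, 40, 45, 50] (size 5, min 35) -> median=31
Step 12: insert 34 -> lo=[1, 8, 14, 16, 23, 31] (size 6, max 31) hi=[34, 35, 37, 40, 45, 50] (size 6, min 34) -> median=32.5

Answer: 16 23.5 31 35.5 31 34 31 27 23 27 31 32.5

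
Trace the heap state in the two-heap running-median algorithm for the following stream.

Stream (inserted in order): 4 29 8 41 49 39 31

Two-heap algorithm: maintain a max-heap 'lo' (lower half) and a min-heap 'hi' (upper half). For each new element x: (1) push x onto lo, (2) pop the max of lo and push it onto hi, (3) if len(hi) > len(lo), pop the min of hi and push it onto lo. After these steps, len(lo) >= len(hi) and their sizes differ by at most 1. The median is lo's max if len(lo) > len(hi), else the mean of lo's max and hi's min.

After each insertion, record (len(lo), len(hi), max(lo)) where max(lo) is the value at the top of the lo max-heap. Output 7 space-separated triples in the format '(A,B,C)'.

Step 1: insert 4 -> lo=[4] hi=[] -> (len(lo)=1, len(hi)=0, max(lo)=4)
Step 2: insert 29 -> lo=[4] hi=[29] -> (len(lo)=1, len(hi)=1, max(lo)=4)
Step 3: insert 8 -> lo=[4, 8] hi=[29] -> (len(lo)=2, len(hi)=1, max(lo)=8)
Step 4: insert 41 -> lo=[4, 8] hi=[29, 41] -> (len(lo)=2, len(hi)=2, max(lo)=8)
Step 5: insert 49 -> lo=[4, 8, 29] hi=[41, 49] -> (len(lo)=3, len(hi)=2, max(lo)=29)
Step 6: insert 39 -> lo=[4, 8, 29] hi=[39, 41, 49] -> (len(lo)=3, len(hi)=3, max(lo)=29)
Step 7: insert 31 -> lo=[4, 8, 29, 31] hi=[39, 41, 49] -> (len(lo)=4, len(hi)=3, max(lo)=31)

Answer: (1,0,4) (1,1,4) (2,1,8) (2,2,8) (3,2,29) (3,3,29) (4,3,31)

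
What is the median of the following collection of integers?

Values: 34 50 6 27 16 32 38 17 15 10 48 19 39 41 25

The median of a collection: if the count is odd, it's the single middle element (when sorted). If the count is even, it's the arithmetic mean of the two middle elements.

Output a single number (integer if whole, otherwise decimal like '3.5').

Step 1: insert 34 -> lo=[34] (size 1, max 34) hi=[] (size 0) -> median=34
Step 2: insert 50 -> lo=[34] (size 1, max 34) hi=[50] (size 1, min 50) -> median=42
Step 3: insert 6 -> lo=[6, 34] (size 2, max 34) hi=[50] (size 1, min 50) -> median=34
Step 4: insert 27 -> lo=[6, 27] (size 2, max 27) hi=[34, 50] (size 2, min 34) -> median=30.5
Step 5: insert 16 -> lo=[6, 16, 27] (size 3, max 27) hi=[34, 50] (size 2, min 34) -> median=27
Step 6: insert 32 -> lo=[6, 16, 27] (size 3, max 27) hi=[32, 34, 50] (size 3, min 32) -> median=29.5
Step 7: insert 38 -> lo=[6, 16, 27, 32] (size 4, max 32) hi=[34, 38, 50] (size 3, min 34) -> median=32
Step 8: insert 17 -> lo=[6, 16, 17, 27] (size 4, max 27) hi=[32, 34, 38, 50] (size 4, min 32) -> median=29.5
Step 9: insert 15 -> lo=[6, 15, 16, 17, 27] (size 5, max 27) hi=[32, 34, 38, 50] (size 4, min 32) -> median=27
Step 10: insert 10 -> lo=[6, 10, 15, 16, 17] (size 5, max 17) hi=[27, 32, 34, 38, 50] (size 5, min 27) -> median=22
Step 11: insert 48 -> lo=[6, 10, 15, 16, 17, 27] (size 6, max 27) hi=[32, 34, 38, 48, 50] (size 5, min 32) -> median=27
Step 12: insert 19 -> lo=[6, 10, 15, 16, 17, 19] (size 6, max 19) hi=[27, 32, 34, 38, 48, 50] (size 6, min 27) -> median=23
Step 13: insert 39 -> lo=[6, 10, 15, 16, 17, 19, 27] (size 7, max 27) hi=[32, 34, 38, 39, 48, 50] (size 6, min 32) -> median=27
Step 14: insert 41 -> lo=[6, 10, 15, 16, 17, 19, 27] (size 7, max 27) hi=[32, 34, 38, 39, 41, 48, 50] (size 7, min 32) -> median=29.5
Step 15: insert 25 -> lo=[6, 10, 15, 16, 17, 19, 25, 27] (size 8, max 27) hi=[32, 34, 38, 39, 41, 48, 50] (size 7, min 32) -> median=27

Answer: 27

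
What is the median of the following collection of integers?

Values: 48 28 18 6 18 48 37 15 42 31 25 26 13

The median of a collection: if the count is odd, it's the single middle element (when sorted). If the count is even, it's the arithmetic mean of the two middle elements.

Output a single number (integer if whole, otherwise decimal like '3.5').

Answer: 26

Derivation:
Step 1: insert 48 -> lo=[48] (size 1, max 48) hi=[] (size 0) -> median=48
Step 2: insert 28 -> lo=[28] (size 1, max 28) hi=[48] (size 1, min 48) -> median=38
Step 3: insert 18 -> lo=[18, 28] (size 2, max 28) hi=[48] (size 1, min 48) -> median=28
Step 4: insert 6 -> lo=[6, 18] (size 2, max 18) hi=[28, 48] (size 2, min 28) -> median=23
Step 5: insert 18 -> lo=[6, 18, 18] (size 3, max 18) hi=[28, 48] (size 2, min 28) -> median=18
Step 6: insert 48 -> lo=[6, 18, 18] (size 3, max 18) hi=[28, 48, 48] (size 3, min 28) -> median=23
Step 7: insert 37 -> lo=[6, 18, 18, 28] (size 4, max 28) hi=[37, 48, 48] (size 3, min 37) -> median=28
Step 8: insert 15 -> lo=[6, 15, 18, 18] (size 4, max 18) hi=[28, 37, 48, 48] (size 4, min 28) -> median=23
Step 9: insert 42 -> lo=[6, 15, 18, 18, 28] (size 5, max 28) hi=[37, 42, 48, 48] (size 4, min 37) -> median=28
Step 10: insert 31 -> lo=[6, 15, 18, 18, 28] (size 5, max 28) hi=[31, 37, 42, 48, 48] (size 5, min 31) -> median=29.5
Step 11: insert 25 -> lo=[6, 15, 18, 18, 25, 28] (size 6, max 28) hi=[31, 37, 42, 48, 48] (size 5, min 31) -> median=28
Step 12: insert 26 -> lo=[6, 15, 18, 18, 25, 26] (size 6, max 26) hi=[28, 31, 37, 42, 48, 48] (size 6, min 28) -> median=27
Step 13: insert 13 -> lo=[6, 13, 15, 18, 18, 25, 26] (size 7, max 26) hi=[28, 31, 37, 42, 48, 48] (size 6, min 28) -> median=26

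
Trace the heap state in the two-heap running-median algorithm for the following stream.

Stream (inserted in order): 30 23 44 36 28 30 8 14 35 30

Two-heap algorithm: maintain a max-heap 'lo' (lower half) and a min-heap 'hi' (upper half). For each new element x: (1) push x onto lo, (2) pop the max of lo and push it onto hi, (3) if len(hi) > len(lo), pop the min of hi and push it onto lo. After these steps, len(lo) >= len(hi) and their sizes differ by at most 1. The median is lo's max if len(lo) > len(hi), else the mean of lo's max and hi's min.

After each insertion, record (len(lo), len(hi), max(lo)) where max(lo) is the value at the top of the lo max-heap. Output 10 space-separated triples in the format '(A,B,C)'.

Answer: (1,0,30) (1,1,23) (2,1,30) (2,2,30) (3,2,30) (3,3,30) (4,3,30) (4,4,28) (5,4,30) (5,5,30)

Derivation:
Step 1: insert 30 -> lo=[30] hi=[] -> (len(lo)=1, len(hi)=0, max(lo)=30)
Step 2: insert 23 -> lo=[23] hi=[30] -> (len(lo)=1, len(hi)=1, max(lo)=23)
Step 3: insert 44 -> lo=[23, 30] hi=[44] -> (len(lo)=2, len(hi)=1, max(lo)=30)
Step 4: insert 36 -> lo=[23, 30] hi=[36, 44] -> (len(lo)=2, len(hi)=2, max(lo)=30)
Step 5: insert 28 -> lo=[23, 28, 30] hi=[36, 44] -> (len(lo)=3, len(hi)=2, max(lo)=30)
Step 6: insert 30 -> lo=[23, 28, 30] hi=[30, 36, 44] -> (len(lo)=3, len(hi)=3, max(lo)=30)
Step 7: insert 8 -> lo=[8, 23, 28, 30] hi=[30, 36, 44] -> (len(lo)=4, len(hi)=3, max(lo)=30)
Step 8: insert 14 -> lo=[8, 14, 23, 28] hi=[30, 30, 36, 44] -> (len(lo)=4, len(hi)=4, max(lo)=28)
Step 9: insert 35 -> lo=[8, 14, 23, 28, 30] hi=[30, 35, 36, 44] -> (len(lo)=5, len(hi)=4, max(lo)=30)
Step 10: insert 30 -> lo=[8, 14, 23, 28, 30] hi=[30, 30, 35, 36, 44] -> (len(lo)=5, len(hi)=5, max(lo)=30)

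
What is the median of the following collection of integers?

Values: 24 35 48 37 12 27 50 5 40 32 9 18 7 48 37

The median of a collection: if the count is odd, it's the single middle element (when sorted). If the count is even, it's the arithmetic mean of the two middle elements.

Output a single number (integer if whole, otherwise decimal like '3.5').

Step 1: insert 24 -> lo=[24] (size 1, max 24) hi=[] (size 0) -> median=24
Step 2: insert 35 -> lo=[24] (size 1, max 24) hi=[35] (size 1, min 35) -> median=29.5
Step 3: insert 48 -> lo=[24, 35] (size 2, max 35) hi=[48] (size 1, min 48) -> median=35
Step 4: insert 37 -> lo=[24, 35] (size 2, max 35) hi=[37, 48] (size 2, min 37) -> median=36
Step 5: insert 12 -> lo=[12, 24, 35] (size 3, max 35) hi=[37, 48] (size 2, min 37) -> median=35
Step 6: insert 27 -> lo=[12, 24, 27] (size 3, max 27) hi=[35, 37, 48] (size 3, min 35) -> median=31
Step 7: insert 50 -> lo=[12, 24, 27, 35] (size 4, max 35) hi=[37, 48, 50] (size 3, min 37) -> median=35
Step 8: insert 5 -> lo=[5, 12, 24, 27] (size 4, max 27) hi=[35, 37, 48, 50] (size 4, min 35) -> median=31
Step 9: insert 40 -> lo=[5, 12, 24, 27, 35] (size 5, max 35) hi=[37, 40, 48, 50] (size 4, min 37) -> median=35
Step 10: insert 32 -> lo=[5, 12, 24, 27, 32] (size 5, max 32) hi=[35, 37, 40, 48, 50] (size 5, min 35) -> median=33.5
Step 11: insert 9 -> lo=[5, 9, 12, 24, 27, 32] (size 6, max 32) hi=[35, 37, 40, 48, 50] (size 5, min 35) -> median=32
Step 12: insert 18 -> lo=[5, 9, 12, 18, 24, 27] (size 6, max 27) hi=[32, 35, 37, 40, 48, 50] (size 6, min 32) -> median=29.5
Step 13: insert 7 -> lo=[5, 7, 9, 12, 18, 24, 27] (size 7, max 27) hi=[32, 35, 37, 40, 48, 50] (size 6, min 32) -> median=27
Step 14: insert 48 -> lo=[5, 7, 9, 12, 18, 24, 27] (size 7, max 27) hi=[32, 35, 37, 40, 48, 48, 50] (size 7, min 32) -> median=29.5
Step 15: insert 37 -> lo=[5, 7, 9, 12, 18, 24, 27, 32] (size 8, max 32) hi=[35, 37, 37, 40, 48, 48, 50] (size 7, min 35) -> median=32

Answer: 32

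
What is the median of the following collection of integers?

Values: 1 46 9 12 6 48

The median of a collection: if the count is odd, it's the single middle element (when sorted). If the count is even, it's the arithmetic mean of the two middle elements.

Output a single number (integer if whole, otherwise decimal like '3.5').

Answer: 10.5

Derivation:
Step 1: insert 1 -> lo=[1] (size 1, max 1) hi=[] (size 0) -> median=1
Step 2: insert 46 -> lo=[1] (size 1, max 1) hi=[46] (size 1, min 46) -> median=23.5
Step 3: insert 9 -> lo=[1, 9] (size 2, max 9) hi=[46] (size 1, min 46) -> median=9
Step 4: insert 12 -> lo=[1, 9] (size 2, max 9) hi=[12, 46] (size 2, min 12) -> median=10.5
Step 5: insert 6 -> lo=[1, 6, 9] (size 3, max 9) hi=[12, 46] (size 2, min 12) -> median=9
Step 6: insert 48 -> lo=[1, 6, 9] (size 3, max 9) hi=[12, 46, 48] (size 3, min 12) -> median=10.5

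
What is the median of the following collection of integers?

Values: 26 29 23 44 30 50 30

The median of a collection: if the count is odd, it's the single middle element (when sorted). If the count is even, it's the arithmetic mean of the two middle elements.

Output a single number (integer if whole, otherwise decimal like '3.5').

Step 1: insert 26 -> lo=[26] (size 1, max 26) hi=[] (size 0) -> median=26
Step 2: insert 29 -> lo=[26] (size 1, max 26) hi=[29] (size 1, min 29) -> median=27.5
Step 3: insert 23 -> lo=[23, 26] (size 2, max 26) hi=[29] (size 1, min 29) -> median=26
Step 4: insert 44 -> lo=[23, 26] (size 2, max 26) hi=[29, 44] (size 2, min 29) -> median=27.5
Step 5: insert 30 -> lo=[23, 26, 29] (size 3, max 29) hi=[30, 44] (size 2, min 30) -> median=29
Step 6: insert 50 -> lo=[23, 26, 29] (size 3, max 29) hi=[30, 44, 50] (size 3, min 30) -> median=29.5
Step 7: insert 30 -> lo=[23, 26, 29, 30] (size 4, max 30) hi=[30, 44, 50] (size 3, min 30) -> median=30

Answer: 30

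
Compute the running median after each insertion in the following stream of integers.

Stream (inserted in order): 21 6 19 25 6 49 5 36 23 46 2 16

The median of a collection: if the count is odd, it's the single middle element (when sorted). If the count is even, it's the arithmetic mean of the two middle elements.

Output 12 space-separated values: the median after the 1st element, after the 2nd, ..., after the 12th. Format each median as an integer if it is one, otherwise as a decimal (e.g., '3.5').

Step 1: insert 21 -> lo=[21] (size 1, max 21) hi=[] (size 0) -> median=21
Step 2: insert 6 -> lo=[6] (size 1, max 6) hi=[21] (size 1, min 21) -> median=13.5
Step 3: insert 19 -> lo=[6, 19] (size 2, max 19) hi=[21] (size 1, min 21) -> median=19
Step 4: insert 25 -> lo=[6, 19] (size 2, max 19) hi=[21, 25] (size 2, min 21) -> median=20
Step 5: insert 6 -> lo=[6, 6, 19] (size 3, max 19) hi=[21, 25] (size 2, min 21) -> median=19
Step 6: insert 49 -> lo=[6, 6, 19] (size 3, max 19) hi=[21, 25, 49] (size 3, min 21) -> median=20
Step 7: insert 5 -> lo=[5, 6, 6, 19] (size 4, max 19) hi=[21, 25, 49] (size 3, min 21) -> median=19
Step 8: insert 36 -> lo=[5, 6, 6, 19] (size 4, max 19) hi=[21, 25, 36, 49] (size 4, min 21) -> median=20
Step 9: insert 23 -> lo=[5, 6, 6, 19, 21] (size 5, max 21) hi=[23, 25, 36, 49] (size 4, min 23) -> median=21
Step 10: insert 46 -> lo=[5, 6, 6, 19, 21] (size 5, max 21) hi=[23, 25, 36, 46, 49] (size 5, min 23) -> median=22
Step 11: insert 2 -> lo=[2, 5, 6, 6, 19, 21] (size 6, max 21) hi=[23, 25, 36, 46, 49] (size 5, min 23) -> median=21
Step 12: insert 16 -> lo=[2, 5, 6, 6, 16, 19] (size 6, max 19) hi=[21, 23, 25, 36, 46, 49] (size 6, min 21) -> median=20

Answer: 21 13.5 19 20 19 20 19 20 21 22 21 20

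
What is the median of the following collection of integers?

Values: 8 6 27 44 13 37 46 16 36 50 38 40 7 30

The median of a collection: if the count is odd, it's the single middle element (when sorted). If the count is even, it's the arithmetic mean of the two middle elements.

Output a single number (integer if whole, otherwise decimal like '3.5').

Answer: 33

Derivation:
Step 1: insert 8 -> lo=[8] (size 1, max 8) hi=[] (size 0) -> median=8
Step 2: insert 6 -> lo=[6] (size 1, max 6) hi=[8] (size 1, min 8) -> median=7
Step 3: insert 27 -> lo=[6, 8] (size 2, max 8) hi=[27] (size 1, min 27) -> median=8
Step 4: insert 44 -> lo=[6, 8] (size 2, max 8) hi=[27, 44] (size 2, min 27) -> median=17.5
Step 5: insert 13 -> lo=[6, 8, 13] (size 3, max 13) hi=[27, 44] (size 2, min 27) -> median=13
Step 6: insert 37 -> lo=[6, 8, 13] (size 3, max 13) hi=[27, 37, 44] (size 3, min 27) -> median=20
Step 7: insert 46 -> lo=[6, 8, 13, 27] (size 4, max 27) hi=[37, 44, 46] (size 3, min 37) -> median=27
Step 8: insert 16 -> lo=[6, 8, 13, 16] (size 4, max 16) hi=[27, 37, 44, 46] (size 4, min 27) -> median=21.5
Step 9: insert 36 -> lo=[6, 8, 13, 16, 27] (size 5, max 27) hi=[36, 37, 44, 46] (size 4, min 36) -> median=27
Step 10: insert 50 -> lo=[6, 8, 13, 16, 27] (size 5, max 27) hi=[36, 37, 44, 46, 50] (size 5, min 36) -> median=31.5
Step 11: insert 38 -> lo=[6, 8, 13, 16, 27, 36] (size 6, max 36) hi=[37, 38, 44, 46, 50] (size 5, min 37) -> median=36
Step 12: insert 40 -> lo=[6, 8, 13, 16, 27, 36] (size 6, max 36) hi=[37, 38, 40, 44, 46, 50] (size 6, min 37) -> median=36.5
Step 13: insert 7 -> lo=[6, 7, 8, 13, 16, 27, 36] (size 7, max 36) hi=[37, 38, 40, 44, 46, 50] (size 6, min 37) -> median=36
Step 14: insert 30 -> lo=[6, 7, 8, 13, 16, 27, 30] (size 7, max 30) hi=[36, 37, 38, 40, 44, 46, 50] (size 7, min 36) -> median=33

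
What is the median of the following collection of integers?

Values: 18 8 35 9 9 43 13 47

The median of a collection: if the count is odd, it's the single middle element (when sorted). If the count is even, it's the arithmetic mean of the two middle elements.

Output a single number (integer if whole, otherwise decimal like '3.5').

Answer: 15.5

Derivation:
Step 1: insert 18 -> lo=[18] (size 1, max 18) hi=[] (size 0) -> median=18
Step 2: insert 8 -> lo=[8] (size 1, max 8) hi=[18] (size 1, min 18) -> median=13
Step 3: insert 35 -> lo=[8, 18] (size 2, max 18) hi=[35] (size 1, min 35) -> median=18
Step 4: insert 9 -> lo=[8, 9] (size 2, max 9) hi=[18, 35] (size 2, min 18) -> median=13.5
Step 5: insert 9 -> lo=[8, 9, 9] (size 3, max 9) hi=[18, 35] (size 2, min 18) -> median=9
Step 6: insert 43 -> lo=[8, 9, 9] (size 3, max 9) hi=[18, 35, 43] (size 3, min 18) -> median=13.5
Step 7: insert 13 -> lo=[8, 9, 9, 13] (size 4, max 13) hi=[18, 35, 43] (size 3, min 18) -> median=13
Step 8: insert 47 -> lo=[8, 9, 9, 13] (size 4, max 13) hi=[18, 35, 43, 47] (size 4, min 18) -> median=15.5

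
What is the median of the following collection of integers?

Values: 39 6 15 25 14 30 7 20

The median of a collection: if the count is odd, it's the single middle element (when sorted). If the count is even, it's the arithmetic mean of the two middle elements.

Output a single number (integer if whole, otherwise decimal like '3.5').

Answer: 17.5

Derivation:
Step 1: insert 39 -> lo=[39] (size 1, max 39) hi=[] (size 0) -> median=39
Step 2: insert 6 -> lo=[6] (size 1, max 6) hi=[39] (size 1, min 39) -> median=22.5
Step 3: insert 15 -> lo=[6, 15] (size 2, max 15) hi=[39] (size 1, min 39) -> median=15
Step 4: insert 25 -> lo=[6, 15] (size 2, max 15) hi=[25, 39] (size 2, min 25) -> median=20
Step 5: insert 14 -> lo=[6, 14, 15] (size 3, max 15) hi=[25, 39] (size 2, min 25) -> median=15
Step 6: insert 30 -> lo=[6, 14, 15] (size 3, max 15) hi=[25, 30, 39] (size 3, min 25) -> median=20
Step 7: insert 7 -> lo=[6, 7, 14, 15] (size 4, max 15) hi=[25, 30, 39] (size 3, min 25) -> median=15
Step 8: insert 20 -> lo=[6, 7, 14, 15] (size 4, max 15) hi=[20, 25, 30, 39] (size 4, min 20) -> median=17.5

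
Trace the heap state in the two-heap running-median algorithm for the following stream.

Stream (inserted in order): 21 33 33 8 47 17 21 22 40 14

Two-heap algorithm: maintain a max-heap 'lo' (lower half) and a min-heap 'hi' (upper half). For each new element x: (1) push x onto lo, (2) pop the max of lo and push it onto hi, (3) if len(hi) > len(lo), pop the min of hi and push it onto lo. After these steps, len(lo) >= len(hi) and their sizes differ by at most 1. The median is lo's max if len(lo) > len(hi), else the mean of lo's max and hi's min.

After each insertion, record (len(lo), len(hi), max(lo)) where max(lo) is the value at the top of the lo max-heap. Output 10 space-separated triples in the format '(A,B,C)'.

Answer: (1,0,21) (1,1,21) (2,1,33) (2,2,21) (3,2,33) (3,3,21) (4,3,21) (4,4,21) (5,4,22) (5,5,21)

Derivation:
Step 1: insert 21 -> lo=[21] hi=[] -> (len(lo)=1, len(hi)=0, max(lo)=21)
Step 2: insert 33 -> lo=[21] hi=[33] -> (len(lo)=1, len(hi)=1, max(lo)=21)
Step 3: insert 33 -> lo=[21, 33] hi=[33] -> (len(lo)=2, len(hi)=1, max(lo)=33)
Step 4: insert 8 -> lo=[8, 21] hi=[33, 33] -> (len(lo)=2, len(hi)=2, max(lo)=21)
Step 5: insert 47 -> lo=[8, 21, 33] hi=[33, 47] -> (len(lo)=3, len(hi)=2, max(lo)=33)
Step 6: insert 17 -> lo=[8, 17, 21] hi=[33, 33, 47] -> (len(lo)=3, len(hi)=3, max(lo)=21)
Step 7: insert 21 -> lo=[8, 17, 21, 21] hi=[33, 33, 47] -> (len(lo)=4, len(hi)=3, max(lo)=21)
Step 8: insert 22 -> lo=[8, 17, 21, 21] hi=[22, 33, 33, 47] -> (len(lo)=4, len(hi)=4, max(lo)=21)
Step 9: insert 40 -> lo=[8, 17, 21, 21, 22] hi=[33, 33, 40, 47] -> (len(lo)=5, len(hi)=4, max(lo)=22)
Step 10: insert 14 -> lo=[8, 14, 17, 21, 21] hi=[22, 33, 33, 40, 47] -> (len(lo)=5, len(hi)=5, max(lo)=21)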